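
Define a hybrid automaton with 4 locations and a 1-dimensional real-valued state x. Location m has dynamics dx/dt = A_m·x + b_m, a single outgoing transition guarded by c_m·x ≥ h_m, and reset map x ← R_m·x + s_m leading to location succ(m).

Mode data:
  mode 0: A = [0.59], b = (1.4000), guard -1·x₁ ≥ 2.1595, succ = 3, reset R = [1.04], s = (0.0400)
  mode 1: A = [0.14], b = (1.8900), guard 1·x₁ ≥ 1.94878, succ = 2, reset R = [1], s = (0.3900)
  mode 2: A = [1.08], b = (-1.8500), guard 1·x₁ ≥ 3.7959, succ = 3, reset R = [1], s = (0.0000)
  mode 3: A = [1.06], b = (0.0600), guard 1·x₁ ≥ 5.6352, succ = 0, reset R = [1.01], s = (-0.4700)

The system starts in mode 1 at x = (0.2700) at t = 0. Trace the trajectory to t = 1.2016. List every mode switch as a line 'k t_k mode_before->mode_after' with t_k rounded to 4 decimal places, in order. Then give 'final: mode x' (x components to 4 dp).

1 0.8217 1->2
final: 2 2.6562

Mode 1: guard c·x = 1.9488 hit at Δt = 0.8217 (t = 0.8217), x⁻ = (1.9488) → reset → x⁺ = (2.3388), jump to mode 2
Mode 2: flow for 0.3799 to horizon, guard not reached → x = (2.6562)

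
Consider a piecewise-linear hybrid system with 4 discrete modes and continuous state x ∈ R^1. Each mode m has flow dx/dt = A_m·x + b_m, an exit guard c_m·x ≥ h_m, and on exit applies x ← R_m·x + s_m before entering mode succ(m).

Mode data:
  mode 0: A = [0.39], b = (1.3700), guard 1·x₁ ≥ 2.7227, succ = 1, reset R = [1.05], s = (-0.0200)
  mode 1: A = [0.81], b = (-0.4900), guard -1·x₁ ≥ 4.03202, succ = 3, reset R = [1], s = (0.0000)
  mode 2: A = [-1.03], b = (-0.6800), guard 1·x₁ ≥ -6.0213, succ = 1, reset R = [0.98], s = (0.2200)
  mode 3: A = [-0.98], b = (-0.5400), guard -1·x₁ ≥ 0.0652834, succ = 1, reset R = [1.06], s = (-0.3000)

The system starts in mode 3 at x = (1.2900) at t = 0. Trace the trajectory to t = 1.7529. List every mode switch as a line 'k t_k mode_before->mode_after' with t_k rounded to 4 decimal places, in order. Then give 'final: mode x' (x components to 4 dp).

1 1.3596 3->1
final: 1 -0.7347

Mode 3: guard c·x = 0.0653 hit at Δt = 1.3596 (t = 1.3596), x⁻ = (-0.0653) → reset → x⁺ = (-0.3692), jump to mode 1
Mode 1: flow for 0.3933 to horizon, guard not reached → x = (-0.7347)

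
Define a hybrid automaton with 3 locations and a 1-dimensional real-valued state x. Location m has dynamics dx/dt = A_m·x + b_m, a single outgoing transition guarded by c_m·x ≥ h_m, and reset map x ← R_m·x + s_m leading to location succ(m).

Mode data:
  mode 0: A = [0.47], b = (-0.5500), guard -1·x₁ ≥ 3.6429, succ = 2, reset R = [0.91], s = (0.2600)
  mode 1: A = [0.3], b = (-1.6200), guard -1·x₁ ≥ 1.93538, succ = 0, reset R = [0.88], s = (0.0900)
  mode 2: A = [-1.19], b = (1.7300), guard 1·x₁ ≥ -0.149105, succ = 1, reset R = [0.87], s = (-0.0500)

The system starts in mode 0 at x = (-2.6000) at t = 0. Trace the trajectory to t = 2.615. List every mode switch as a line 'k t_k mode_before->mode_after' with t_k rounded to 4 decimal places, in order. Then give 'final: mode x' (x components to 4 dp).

1 0.5196 0->2
2 1.3887 2->1
3 2.3006 1->0
final: 0 -2.0564

Mode 0: guard c·x = 3.6429 hit at Δt = 0.5196 (t = 0.5196), x⁻ = (-3.6429) → reset → x⁺ = (-3.0550), jump to mode 2
Mode 2: guard c·x = -0.1491 hit at Δt = 0.8691 (t = 1.3887), x⁻ = (-0.1491) → reset → x⁺ = (-0.1797), jump to mode 1
Mode 1: guard c·x = 1.9354 hit at Δt = 0.9119 (t = 2.3006), x⁻ = (-1.9354) → reset → x⁺ = (-1.6131), jump to mode 0
Mode 0: flow for 0.3144 to horizon, guard not reached → x = (-2.0564)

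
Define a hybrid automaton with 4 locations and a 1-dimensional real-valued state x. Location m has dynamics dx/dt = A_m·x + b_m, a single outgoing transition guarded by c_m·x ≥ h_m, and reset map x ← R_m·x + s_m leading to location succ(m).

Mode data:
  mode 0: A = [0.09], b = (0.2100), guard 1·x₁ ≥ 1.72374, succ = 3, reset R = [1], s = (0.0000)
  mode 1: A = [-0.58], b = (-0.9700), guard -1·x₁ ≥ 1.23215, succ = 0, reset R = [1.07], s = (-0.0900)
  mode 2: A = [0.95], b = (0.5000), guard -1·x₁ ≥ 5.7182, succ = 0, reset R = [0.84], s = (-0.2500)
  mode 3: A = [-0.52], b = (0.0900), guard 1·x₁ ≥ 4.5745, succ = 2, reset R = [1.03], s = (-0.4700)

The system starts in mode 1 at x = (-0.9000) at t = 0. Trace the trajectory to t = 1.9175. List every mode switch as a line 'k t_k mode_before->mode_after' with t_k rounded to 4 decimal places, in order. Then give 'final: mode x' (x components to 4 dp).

Mode 1: guard c·x = 1.2322 hit at Δt = 0.9692 (t = 0.9692), x⁻ = (-1.2321) → reset → x⁺ = (-1.4084), jump to mode 0
Mode 0: flow for 0.9483 to horizon, guard not reached → x = (-1.3260)

1 0.9692 1->0
final: 0 -1.3260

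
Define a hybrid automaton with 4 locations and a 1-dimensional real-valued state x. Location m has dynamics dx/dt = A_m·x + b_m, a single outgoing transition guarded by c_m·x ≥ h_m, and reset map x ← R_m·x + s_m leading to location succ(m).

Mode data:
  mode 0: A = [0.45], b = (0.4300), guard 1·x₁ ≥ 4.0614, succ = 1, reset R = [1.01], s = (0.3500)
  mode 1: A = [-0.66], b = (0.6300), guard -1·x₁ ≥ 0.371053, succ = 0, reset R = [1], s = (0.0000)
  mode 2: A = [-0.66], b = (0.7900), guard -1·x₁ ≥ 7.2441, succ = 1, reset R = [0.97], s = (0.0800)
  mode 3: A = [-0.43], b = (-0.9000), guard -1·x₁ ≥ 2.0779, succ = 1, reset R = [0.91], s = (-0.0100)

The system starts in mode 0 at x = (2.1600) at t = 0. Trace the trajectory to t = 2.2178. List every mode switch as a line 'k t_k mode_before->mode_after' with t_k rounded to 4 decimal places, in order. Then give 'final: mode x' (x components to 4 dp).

Mode 0: guard c·x = 4.0614 hit at Δt = 1.0587 (t = 1.0587), x⁻ = (4.0614) → reset → x⁺ = (4.4520), jump to mode 1
Mode 1: flow for 1.1591 to horizon, guard not reached → x = (2.5820)

1 1.0587 0->1
final: 1 2.5820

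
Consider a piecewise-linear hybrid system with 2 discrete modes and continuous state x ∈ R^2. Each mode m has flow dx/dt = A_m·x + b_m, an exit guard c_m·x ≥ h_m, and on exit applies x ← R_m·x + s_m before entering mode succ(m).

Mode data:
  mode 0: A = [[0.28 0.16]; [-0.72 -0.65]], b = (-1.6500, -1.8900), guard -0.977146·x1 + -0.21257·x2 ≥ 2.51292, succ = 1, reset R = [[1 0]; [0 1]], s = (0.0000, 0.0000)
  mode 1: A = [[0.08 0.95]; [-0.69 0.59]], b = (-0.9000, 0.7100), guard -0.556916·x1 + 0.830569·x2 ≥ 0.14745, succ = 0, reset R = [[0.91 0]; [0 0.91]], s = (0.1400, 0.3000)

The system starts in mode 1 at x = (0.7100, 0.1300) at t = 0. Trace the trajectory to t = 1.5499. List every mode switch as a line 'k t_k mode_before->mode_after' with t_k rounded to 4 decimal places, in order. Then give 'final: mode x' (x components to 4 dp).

Mode 1: guard c·x = 0.1474 hit at Δt = 0.5730 (t = 0.5730), x⁻ = (0.3561, 0.4163) → reset → x⁺ = (0.4641, 0.6789), jump to mode 0
Mode 0: flow for 0.9769 to horizon, guard not reached → x = (-1.2788, -0.7774)

1 0.5730 1->0
final: 0 -1.2788 -0.7774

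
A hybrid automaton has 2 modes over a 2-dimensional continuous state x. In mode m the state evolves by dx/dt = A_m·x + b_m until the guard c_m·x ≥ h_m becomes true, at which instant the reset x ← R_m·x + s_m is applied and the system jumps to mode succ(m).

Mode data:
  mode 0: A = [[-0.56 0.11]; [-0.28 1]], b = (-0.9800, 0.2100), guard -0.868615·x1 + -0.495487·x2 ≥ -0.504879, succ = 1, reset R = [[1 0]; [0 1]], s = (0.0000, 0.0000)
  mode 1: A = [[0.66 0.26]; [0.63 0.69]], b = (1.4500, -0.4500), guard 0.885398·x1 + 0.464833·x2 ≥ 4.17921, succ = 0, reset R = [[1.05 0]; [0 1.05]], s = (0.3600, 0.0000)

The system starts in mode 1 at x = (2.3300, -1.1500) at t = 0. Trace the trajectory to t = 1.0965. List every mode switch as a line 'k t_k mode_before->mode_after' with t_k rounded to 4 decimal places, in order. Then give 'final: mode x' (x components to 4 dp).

Mode 1: guard c·x = 4.1792 hit at Δt = 0.7234 (t = 0.7234), x⁻ = (4.8848, -0.3136) → reset → x⁺ = (5.4890, -0.3293), jump to mode 0
Mode 0: flow for 0.3731 to horizon, guard not reached → x = (4.0995, -0.9930)

1 0.7234 1->0
final: 0 4.0995 -0.9930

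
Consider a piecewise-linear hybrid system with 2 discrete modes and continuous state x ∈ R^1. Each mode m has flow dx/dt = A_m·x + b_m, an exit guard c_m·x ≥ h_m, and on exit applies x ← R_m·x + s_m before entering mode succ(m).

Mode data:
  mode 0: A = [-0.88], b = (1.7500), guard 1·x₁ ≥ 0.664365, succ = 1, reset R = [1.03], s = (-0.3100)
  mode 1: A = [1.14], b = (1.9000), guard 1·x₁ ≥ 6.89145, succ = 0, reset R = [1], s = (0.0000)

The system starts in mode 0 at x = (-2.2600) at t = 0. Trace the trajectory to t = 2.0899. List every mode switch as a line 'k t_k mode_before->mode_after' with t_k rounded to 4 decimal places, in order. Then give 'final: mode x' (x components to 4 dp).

Mode 0: guard c·x = 0.6644 hit at Δt = 1.3247 (t = 1.3247), x⁻ = (0.6644) → reset → x⁺ = (0.3743), jump to mode 1
Mode 1: flow for 0.7652 to horizon, guard not reached → x = (3.2163)

1 1.3247 0->1
final: 1 3.2163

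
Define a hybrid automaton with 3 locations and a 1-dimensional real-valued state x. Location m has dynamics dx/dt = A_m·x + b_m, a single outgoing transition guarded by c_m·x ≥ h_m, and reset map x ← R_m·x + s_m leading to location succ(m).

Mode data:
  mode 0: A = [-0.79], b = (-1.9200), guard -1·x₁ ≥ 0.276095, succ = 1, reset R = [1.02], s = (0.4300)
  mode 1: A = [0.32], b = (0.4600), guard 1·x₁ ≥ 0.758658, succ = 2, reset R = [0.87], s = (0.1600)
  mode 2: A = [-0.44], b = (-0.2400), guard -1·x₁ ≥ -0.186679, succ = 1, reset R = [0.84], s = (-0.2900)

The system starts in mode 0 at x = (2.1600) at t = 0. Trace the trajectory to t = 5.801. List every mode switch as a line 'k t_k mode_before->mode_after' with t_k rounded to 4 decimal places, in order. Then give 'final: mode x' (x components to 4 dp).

Mode 0: guard c·x = 0.2761 hit at Δt = 0.9576 (t = 0.9576), x⁻ = (-0.2761) → reset → x⁺ = (0.1484), jump to mode 1
Mode 1: guard c·x = 0.7587 hit at Δt = 1.0174 (t = 1.9750), x⁻ = (0.7587) → reset → x⁺ = (0.8200), jump to mode 2
Mode 2: guard c·x = -0.1867 hit at Δt = 1.4166 (t = 3.3916), x⁻ = (0.1867) → reset → x⁺ = (-0.1332), jump to mode 1
Mode 1: guard c·x = 0.7587 hit at Δt = 1.6282 (t = 5.0198), x⁻ = (0.7587) → reset → x⁺ = (0.8200), jump to mode 2
Mode 2: flow for 0.7812 to horizon, guard not reached → x = (0.4229)

1 0.9576 0->1
2 1.9750 1->2
3 3.3916 2->1
4 5.0198 1->2
final: 2 0.4229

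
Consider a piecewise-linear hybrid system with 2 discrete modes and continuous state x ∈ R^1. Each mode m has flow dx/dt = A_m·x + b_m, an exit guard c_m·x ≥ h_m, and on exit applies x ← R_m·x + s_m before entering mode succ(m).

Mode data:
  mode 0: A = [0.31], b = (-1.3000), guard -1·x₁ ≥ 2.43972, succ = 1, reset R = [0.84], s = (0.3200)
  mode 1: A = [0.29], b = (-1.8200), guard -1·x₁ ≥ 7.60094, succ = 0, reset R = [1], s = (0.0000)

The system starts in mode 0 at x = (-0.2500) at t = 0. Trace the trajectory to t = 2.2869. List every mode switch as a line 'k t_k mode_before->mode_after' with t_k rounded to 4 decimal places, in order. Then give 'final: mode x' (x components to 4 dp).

Mode 0: guard c·x = 2.4397 hit at Δt = 1.2924 (t = 1.2924), x⁻ = (-2.4397) → reset → x⁺ = (-1.7294), jump to mode 1
Mode 1: flow for 0.9945 to horizon, guard not reached → x = (-4.4055)

1 1.2924 0->1
final: 1 -4.4055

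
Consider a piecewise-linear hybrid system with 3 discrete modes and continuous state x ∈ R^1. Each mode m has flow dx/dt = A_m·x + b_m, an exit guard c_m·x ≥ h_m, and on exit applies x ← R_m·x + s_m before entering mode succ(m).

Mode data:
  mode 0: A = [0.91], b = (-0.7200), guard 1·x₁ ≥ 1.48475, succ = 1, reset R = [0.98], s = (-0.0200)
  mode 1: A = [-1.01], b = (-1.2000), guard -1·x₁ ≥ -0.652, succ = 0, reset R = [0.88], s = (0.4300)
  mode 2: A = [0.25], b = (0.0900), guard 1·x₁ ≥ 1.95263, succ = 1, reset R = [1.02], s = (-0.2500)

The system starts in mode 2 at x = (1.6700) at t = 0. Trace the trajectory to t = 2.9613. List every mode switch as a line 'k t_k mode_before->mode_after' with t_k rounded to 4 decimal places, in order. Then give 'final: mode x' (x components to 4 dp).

Mode 2: guard c·x = 1.9526 hit at Δt = 0.5214 (t = 0.5214), x⁻ = (1.9526) → reset → x⁺ = (1.7417), jump to mode 1
Mode 1: guard c·x = -0.6520 hit at Δt = 0.4605 (t = 0.9819), x⁻ = (0.6520) → reset → x⁺ = (1.0038), jump to mode 0
Mode 0: guard c·x = 1.4848 hit at Δt = 1.2996 (t = 2.2815), x⁻ = (1.4848) → reset → x⁺ = (1.4351), jump to mode 1
Mode 1: guard c·x = -0.6520 hit at Δt = 0.3510 (t = 2.6325), x⁻ = (0.6520) → reset → x⁺ = (1.0038), jump to mode 0
Mode 0: flow for 0.3288 to horizon, guard not reached → x = (1.0779)

1 0.5214 2->1
2 0.9819 1->0
3 2.2815 0->1
4 2.6325 1->0
final: 0 1.0779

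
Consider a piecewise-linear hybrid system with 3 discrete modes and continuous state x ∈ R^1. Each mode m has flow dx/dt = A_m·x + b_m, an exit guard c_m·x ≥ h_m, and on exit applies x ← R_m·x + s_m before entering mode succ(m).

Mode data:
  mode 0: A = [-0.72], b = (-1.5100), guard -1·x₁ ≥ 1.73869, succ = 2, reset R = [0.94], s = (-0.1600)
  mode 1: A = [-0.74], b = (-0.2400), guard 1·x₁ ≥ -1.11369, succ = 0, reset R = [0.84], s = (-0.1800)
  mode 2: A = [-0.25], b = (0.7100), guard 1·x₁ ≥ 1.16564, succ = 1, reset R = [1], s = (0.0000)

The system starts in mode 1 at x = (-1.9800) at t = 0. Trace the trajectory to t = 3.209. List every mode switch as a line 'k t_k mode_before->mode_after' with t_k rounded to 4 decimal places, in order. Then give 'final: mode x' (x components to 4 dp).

Mode 1: guard c·x = -1.1137 hit at Δt = 1.0010 (t = 1.0010), x⁻ = (-1.1137) → reset → x⁺ = (-1.1155), jump to mode 0
Mode 0: guard c·x = 1.7387 hit at Δt = 1.3990 (t = 2.4000), x⁻ = (-1.7387) → reset → x⁺ = (-1.7944), jump to mode 2
Mode 2: flow for 0.8090 to horizon, guard not reached → x = (-0.9458)

1 1.0010 1->0
2 2.4000 0->2
final: 2 -0.9458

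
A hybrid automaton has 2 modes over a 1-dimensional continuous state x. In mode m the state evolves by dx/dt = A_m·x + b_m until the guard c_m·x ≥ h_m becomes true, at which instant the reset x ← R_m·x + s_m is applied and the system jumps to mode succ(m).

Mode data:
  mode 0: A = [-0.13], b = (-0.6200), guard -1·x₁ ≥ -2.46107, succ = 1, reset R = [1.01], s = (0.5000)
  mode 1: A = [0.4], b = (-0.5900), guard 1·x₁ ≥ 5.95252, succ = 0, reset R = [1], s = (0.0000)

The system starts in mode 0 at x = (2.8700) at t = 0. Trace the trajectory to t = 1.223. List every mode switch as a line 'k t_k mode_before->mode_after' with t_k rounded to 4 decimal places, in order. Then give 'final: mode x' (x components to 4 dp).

1 0.4232 0->1
final: 1 3.5552

Mode 0: guard c·x = -2.4611 hit at Δt = 0.4232 (t = 0.4232), x⁻ = (2.4611) → reset → x⁺ = (2.9857), jump to mode 1
Mode 1: flow for 0.7998 to horizon, guard not reached → x = (3.5552)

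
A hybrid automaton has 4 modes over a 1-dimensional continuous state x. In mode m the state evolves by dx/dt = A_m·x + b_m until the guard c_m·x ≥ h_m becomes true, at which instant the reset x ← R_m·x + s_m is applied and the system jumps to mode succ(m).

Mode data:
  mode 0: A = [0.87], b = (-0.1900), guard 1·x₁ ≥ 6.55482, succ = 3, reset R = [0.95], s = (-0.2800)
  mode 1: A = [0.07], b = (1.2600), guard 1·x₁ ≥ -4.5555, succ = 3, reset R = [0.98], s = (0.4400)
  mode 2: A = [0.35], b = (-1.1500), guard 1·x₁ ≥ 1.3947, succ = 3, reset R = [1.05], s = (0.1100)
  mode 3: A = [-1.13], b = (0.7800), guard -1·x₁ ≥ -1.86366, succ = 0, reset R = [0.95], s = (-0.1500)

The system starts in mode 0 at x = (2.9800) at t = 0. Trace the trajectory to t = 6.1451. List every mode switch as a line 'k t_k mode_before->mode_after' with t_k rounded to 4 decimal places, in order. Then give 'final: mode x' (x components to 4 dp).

1 0.9546 0->3
2 2.2817 3->0
3 4.0154 0->3
4 5.3425 3->0
final: 0 3.0368

Mode 0: guard c·x = 6.5548 hit at Δt = 0.9546 (t = 0.9546), x⁻ = (6.5548) → reset → x⁺ = (5.9471), jump to mode 3
Mode 3: guard c·x = -1.8637 hit at Δt = 1.3271 (t = 2.2817), x⁻ = (1.8637) → reset → x⁺ = (1.6205), jump to mode 0
Mode 0: guard c·x = 6.5548 hit at Δt = 1.7337 (t = 4.0154), x⁻ = (6.5548) → reset → x⁺ = (5.9471), jump to mode 3
Mode 3: guard c·x = -1.8637 hit at Δt = 1.3271 (t = 5.3425), x⁻ = (1.8637) → reset → x⁺ = (1.6205), jump to mode 0
Mode 0: flow for 0.8026 to horizon, guard not reached → x = (3.0368)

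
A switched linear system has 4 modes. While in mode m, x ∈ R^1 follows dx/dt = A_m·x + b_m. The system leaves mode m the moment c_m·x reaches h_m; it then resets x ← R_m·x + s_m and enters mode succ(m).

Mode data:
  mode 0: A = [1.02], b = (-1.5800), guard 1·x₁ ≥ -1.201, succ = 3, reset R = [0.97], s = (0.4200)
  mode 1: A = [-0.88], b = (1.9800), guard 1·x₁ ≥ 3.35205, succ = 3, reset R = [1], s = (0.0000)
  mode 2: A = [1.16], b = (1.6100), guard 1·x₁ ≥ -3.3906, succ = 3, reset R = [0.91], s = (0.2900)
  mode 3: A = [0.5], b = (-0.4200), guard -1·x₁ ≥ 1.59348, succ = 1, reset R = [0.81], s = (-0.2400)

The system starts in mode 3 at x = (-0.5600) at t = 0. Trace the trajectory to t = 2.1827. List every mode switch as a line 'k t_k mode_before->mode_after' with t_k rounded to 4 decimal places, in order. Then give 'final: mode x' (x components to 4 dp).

Mode 3: guard c·x = 1.5935 hit at Δt = 1.1057 (t = 1.1057), x⁻ = (-1.5935) → reset → x⁺ = (-1.5307), jump to mode 1
Mode 1: flow for 1.0770 to horizon, guard not reached → x = (0.7846)

1 1.1057 3->1
final: 1 0.7846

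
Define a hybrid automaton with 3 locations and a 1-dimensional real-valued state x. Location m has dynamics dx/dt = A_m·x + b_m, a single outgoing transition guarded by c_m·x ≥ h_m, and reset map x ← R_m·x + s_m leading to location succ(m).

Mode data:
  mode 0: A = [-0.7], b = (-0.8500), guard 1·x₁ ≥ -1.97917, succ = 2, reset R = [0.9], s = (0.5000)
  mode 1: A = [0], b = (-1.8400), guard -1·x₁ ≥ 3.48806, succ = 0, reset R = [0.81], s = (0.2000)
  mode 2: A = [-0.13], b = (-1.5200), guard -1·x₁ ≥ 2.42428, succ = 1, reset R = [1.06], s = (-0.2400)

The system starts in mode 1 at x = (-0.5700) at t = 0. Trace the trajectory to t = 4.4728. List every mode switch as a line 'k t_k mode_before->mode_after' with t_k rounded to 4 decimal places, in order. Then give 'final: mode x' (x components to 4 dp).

Mode 1: guard c·x = 3.4881 hit at Δt = 1.5859 (t = 1.5859), x⁻ = (-3.4881) → reset → x⁺ = (-2.6253), jump to mode 0
Mode 0: guard c·x = -1.9792 hit at Δt = 0.8748 (t = 2.4607), x⁻ = (-1.9792) → reset → x⁺ = (-1.2813), jump to mode 2
Mode 2: guard c·x = 2.4243 hit at Δt = 0.8946 (t = 3.3553), x⁻ = (-2.4243) → reset → x⁺ = (-2.8097), jump to mode 1
Mode 1: guard c·x = 3.4881 hit at Δt = 0.3687 (t = 3.7240), x⁻ = (-3.4881) → reset → x⁺ = (-2.6253), jump to mode 0
Mode 0: flow for 0.7488 to horizon, guard not reached → x = (-2.0497)

1 1.5859 1->0
2 2.4607 0->2
3 3.3553 2->1
4 3.7240 1->0
final: 0 -2.0497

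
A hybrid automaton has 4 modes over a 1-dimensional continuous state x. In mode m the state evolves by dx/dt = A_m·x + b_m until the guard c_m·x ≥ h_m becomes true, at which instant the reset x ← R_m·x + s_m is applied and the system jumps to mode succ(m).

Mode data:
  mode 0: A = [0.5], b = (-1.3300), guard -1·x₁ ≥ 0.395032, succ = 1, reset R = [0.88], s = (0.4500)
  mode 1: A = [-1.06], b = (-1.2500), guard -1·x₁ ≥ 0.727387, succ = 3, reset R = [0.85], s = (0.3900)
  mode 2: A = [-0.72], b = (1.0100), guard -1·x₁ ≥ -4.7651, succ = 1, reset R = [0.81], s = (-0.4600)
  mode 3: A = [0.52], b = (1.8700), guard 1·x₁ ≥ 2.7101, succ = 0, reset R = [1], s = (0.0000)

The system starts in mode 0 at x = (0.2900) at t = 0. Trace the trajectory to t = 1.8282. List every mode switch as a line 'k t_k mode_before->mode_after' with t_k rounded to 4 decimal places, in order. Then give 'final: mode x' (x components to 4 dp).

Mode 0: guard c·x = 0.3950 hit at Δt = 0.5078 (t = 0.5078), x⁻ = (-0.3950) → reset → x⁺ = (0.1024), jump to mode 1
Mode 1: guard c·x = 0.7274 hit at Δt = 0.9835 (t = 1.4913), x⁻ = (-0.7274) → reset → x⁺ = (-0.2283), jump to mode 3
Mode 3: flow for 0.3369 to horizon, guard not reached → x = (0.4166)

1 0.5078 0->1
2 1.4913 1->3
final: 3 0.4166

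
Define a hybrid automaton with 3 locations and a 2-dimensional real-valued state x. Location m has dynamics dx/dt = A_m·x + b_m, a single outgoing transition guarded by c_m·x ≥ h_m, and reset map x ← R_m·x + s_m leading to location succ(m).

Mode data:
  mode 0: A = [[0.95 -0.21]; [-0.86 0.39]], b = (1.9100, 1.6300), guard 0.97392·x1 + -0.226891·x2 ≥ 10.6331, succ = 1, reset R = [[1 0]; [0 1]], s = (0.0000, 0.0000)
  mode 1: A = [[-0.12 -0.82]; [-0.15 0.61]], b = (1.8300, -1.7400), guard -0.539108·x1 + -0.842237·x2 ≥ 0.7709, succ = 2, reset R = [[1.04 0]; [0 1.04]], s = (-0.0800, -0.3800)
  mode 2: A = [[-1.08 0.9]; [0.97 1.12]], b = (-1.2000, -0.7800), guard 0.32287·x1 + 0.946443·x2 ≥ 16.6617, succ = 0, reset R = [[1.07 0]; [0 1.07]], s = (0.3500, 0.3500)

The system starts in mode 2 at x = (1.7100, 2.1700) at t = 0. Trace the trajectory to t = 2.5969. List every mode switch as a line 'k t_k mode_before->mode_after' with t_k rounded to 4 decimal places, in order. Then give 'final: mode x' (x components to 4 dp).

Mode 2: guard c·x = 16.6617 hit at Δt = 1.4693 (t = 1.4693), x⁻ = (5.1549, 15.8460) → reset → x⁺ = (5.8658, 17.3052), jump to mode 0
Mode 0: flow for 1.1276 to horizon, guard not reached → x = (13.1954, 18.6255)

1 1.4693 2->0
final: 0 13.1954 18.6255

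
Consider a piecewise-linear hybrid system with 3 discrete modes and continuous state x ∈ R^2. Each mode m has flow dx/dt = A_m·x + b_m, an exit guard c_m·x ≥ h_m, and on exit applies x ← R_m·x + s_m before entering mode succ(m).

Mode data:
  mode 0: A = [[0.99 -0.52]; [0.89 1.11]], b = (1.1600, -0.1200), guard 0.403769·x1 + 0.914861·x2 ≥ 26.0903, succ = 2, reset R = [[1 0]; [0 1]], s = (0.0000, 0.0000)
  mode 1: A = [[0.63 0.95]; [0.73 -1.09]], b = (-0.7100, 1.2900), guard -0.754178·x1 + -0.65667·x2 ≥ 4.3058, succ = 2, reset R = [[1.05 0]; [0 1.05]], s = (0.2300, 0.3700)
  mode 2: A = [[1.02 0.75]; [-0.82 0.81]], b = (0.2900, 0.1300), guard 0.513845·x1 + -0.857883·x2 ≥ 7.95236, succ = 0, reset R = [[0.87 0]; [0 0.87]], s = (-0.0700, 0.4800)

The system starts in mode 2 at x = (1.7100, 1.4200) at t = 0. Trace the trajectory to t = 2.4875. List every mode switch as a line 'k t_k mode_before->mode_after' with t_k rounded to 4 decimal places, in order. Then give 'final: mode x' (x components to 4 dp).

Mode 2: guard c·x = 7.9524 hit at Δt = 1.3796 (t = 1.3796), x⁻ = (8.7350, -4.0378) → reset → x⁺ = (7.5294, -3.0329), jump to mode 0
Mode 0: flow for 1.1079 to horizon, guard not reached → x = (23.3799, 15.0268)

1 1.3796 2->0
final: 0 23.3799 15.0268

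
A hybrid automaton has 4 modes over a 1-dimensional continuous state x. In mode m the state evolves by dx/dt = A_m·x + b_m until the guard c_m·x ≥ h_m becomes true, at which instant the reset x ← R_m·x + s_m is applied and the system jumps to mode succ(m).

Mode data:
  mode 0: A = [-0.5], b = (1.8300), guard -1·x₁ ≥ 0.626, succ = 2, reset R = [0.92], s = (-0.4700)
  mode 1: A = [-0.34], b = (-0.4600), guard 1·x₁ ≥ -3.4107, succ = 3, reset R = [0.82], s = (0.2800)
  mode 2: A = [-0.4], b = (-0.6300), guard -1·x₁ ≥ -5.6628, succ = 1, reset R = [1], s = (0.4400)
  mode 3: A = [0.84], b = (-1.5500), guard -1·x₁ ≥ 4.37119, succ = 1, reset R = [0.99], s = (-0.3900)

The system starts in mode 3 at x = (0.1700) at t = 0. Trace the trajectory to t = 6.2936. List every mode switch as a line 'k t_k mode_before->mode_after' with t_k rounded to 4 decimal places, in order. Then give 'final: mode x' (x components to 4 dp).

Mode 3: guard c·x = 4.3712 hit at Δt = 1.5610 (t = 1.5610), x⁻ = (-4.3712) → reset → x⁺ = (-4.7175), jump to mode 1
Mode 1: guard c·x = -3.4107 hit at Δt = 1.4461 (t = 3.0071), x⁻ = (-3.4107) → reset → x⁺ = (-2.5168), jump to mode 3
Mode 3: guard c·x = 4.3712 hit at Δt = 0.4217 (t = 3.4288), x⁻ = (-4.3712) → reset → x⁺ = (-4.7175), jump to mode 1
Mode 1: guard c·x = -3.4107 hit at Δt = 1.4461 (t = 4.8749), x⁻ = (-3.4107) → reset → x⁺ = (-2.5168), jump to mode 3
Mode 3: guard c·x = 4.3712 hit at Δt = 0.4217 (t = 5.2967), x⁻ = (-4.3712) → reset → x⁺ = (-4.7175), jump to mode 1
Mode 1: flow for 0.9969 to horizon, guard not reached → x = (-3.7502)

1 1.5610 3->1
2 3.0071 1->3
3 3.4288 3->1
4 4.8749 1->3
5 5.2967 3->1
final: 1 -3.7502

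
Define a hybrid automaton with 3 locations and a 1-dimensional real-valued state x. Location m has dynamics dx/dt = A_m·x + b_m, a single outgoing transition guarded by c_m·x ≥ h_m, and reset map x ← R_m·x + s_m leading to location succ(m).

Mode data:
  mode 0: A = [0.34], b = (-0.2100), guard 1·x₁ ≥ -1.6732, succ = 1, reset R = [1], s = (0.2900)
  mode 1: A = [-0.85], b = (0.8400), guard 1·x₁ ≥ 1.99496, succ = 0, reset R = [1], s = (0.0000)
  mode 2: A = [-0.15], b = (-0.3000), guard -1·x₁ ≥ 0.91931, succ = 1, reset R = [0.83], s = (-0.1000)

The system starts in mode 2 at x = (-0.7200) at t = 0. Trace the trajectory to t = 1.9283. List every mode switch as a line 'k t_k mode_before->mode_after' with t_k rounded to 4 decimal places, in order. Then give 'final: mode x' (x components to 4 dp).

1 1.1284 2->1
final: 1 0.0503

Mode 2: guard c·x = 0.9193 hit at Δt = 1.1284 (t = 1.1284), x⁻ = (-0.9193) → reset → x⁺ = (-0.8630), jump to mode 1
Mode 1: flow for 0.7999 to horizon, guard not reached → x = (0.0503)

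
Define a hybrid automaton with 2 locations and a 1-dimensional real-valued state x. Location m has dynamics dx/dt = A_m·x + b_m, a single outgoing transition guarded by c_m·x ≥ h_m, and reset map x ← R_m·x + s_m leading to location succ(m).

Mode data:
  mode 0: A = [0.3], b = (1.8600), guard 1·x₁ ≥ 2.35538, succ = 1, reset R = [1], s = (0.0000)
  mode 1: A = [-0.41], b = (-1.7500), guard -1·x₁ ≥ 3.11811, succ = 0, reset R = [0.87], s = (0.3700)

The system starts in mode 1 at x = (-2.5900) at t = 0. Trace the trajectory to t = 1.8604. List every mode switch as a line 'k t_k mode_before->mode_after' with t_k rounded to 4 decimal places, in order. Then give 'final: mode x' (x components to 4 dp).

Mode 1: guard c·x = 3.1181 hit at Δt = 0.9216 (t = 0.9216), x⁻ = (-3.1181) → reset → x⁺ = (-2.3428), jump to mode 0
Mode 0: flow for 0.9388 to horizon, guard not reached → x = (-1.0880)

1 0.9216 1->0
final: 0 -1.0880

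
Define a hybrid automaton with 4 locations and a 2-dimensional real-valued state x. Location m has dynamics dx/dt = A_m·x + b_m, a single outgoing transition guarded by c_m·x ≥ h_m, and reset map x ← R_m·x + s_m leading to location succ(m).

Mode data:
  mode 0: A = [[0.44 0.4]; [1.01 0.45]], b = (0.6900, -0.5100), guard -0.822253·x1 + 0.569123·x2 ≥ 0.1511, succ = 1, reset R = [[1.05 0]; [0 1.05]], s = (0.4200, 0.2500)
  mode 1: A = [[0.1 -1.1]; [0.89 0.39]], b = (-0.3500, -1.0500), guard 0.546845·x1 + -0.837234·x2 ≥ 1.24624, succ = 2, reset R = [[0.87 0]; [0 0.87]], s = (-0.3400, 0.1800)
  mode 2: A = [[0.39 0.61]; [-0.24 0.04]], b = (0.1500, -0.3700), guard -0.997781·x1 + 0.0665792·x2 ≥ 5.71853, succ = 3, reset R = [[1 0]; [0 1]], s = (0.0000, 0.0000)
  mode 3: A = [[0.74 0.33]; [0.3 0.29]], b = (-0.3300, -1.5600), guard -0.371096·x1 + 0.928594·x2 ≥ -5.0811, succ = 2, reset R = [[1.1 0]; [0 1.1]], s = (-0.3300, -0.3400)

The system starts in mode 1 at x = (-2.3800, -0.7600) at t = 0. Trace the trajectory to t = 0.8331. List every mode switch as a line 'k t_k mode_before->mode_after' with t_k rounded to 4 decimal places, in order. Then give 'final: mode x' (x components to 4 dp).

Mode 1: guard c·x = 1.2462 hit at Δt = 0.5131 (t = 0.5131), x⁻ = (-1.7211, -2.6126) → reset → x⁺ = (-1.8373, -2.0930), jump to mode 2
Mode 2: flow for 0.3200 to horizon, guard not reached → x = (-2.4644, -2.0734)

1 0.5131 1->2
final: 2 -2.4644 -2.0734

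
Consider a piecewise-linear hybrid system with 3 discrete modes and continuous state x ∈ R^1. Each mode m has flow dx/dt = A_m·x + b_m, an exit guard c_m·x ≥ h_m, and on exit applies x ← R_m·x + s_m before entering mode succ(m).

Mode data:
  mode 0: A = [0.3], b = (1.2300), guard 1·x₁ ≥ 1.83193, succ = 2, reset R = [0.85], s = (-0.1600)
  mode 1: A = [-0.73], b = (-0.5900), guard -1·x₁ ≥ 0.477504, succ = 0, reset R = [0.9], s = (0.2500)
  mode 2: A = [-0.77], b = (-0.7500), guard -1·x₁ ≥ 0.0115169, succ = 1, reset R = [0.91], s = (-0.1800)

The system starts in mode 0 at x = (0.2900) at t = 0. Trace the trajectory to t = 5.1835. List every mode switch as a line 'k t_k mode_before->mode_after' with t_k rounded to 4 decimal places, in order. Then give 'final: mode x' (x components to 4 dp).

Mode 0: guard c·x = 1.8319 hit at Δt = 1.0034 (t = 1.0034), x⁻ = (1.8319) → reset → x⁺ = (1.3971), jump to mode 2
Mode 2: guard c·x = 0.0115 hit at Δt = 1.1709 (t = 2.1743), x⁻ = (-0.0115) → reset → x⁺ = (-0.1905), jump to mode 1
Mode 1: guard c·x = 0.4775 hit at Δt = 0.8559 (t = 3.0302), x⁻ = (-0.4775) → reset → x⁺ = (-0.1798), jump to mode 0
Mode 0: guard c·x = 1.8319 hit at Δt = 1.3807 (t = 4.4109), x⁻ = (1.8319) → reset → x⁺ = (1.3971), jump to mode 2
Mode 2: flow for 0.7726 to horizon, guard not reached → x = (0.3339)

1 1.0034 0->2
2 2.1743 2->1
3 3.0302 1->0
4 4.4109 0->2
final: 2 0.3339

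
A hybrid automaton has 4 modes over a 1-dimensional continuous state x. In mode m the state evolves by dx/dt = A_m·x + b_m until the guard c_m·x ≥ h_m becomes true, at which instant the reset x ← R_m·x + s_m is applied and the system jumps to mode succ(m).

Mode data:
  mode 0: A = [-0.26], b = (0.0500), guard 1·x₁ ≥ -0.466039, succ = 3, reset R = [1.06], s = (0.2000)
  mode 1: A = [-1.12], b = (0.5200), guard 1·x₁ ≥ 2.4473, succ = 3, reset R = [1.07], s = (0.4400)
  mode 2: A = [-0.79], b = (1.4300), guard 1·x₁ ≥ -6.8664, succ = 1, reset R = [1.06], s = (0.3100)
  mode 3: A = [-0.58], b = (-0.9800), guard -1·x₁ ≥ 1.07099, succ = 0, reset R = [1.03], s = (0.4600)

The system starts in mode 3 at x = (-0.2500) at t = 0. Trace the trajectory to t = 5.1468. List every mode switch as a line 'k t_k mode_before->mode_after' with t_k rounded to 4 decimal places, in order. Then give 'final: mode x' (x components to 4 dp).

Mode 3: guard c·x = 1.0710 hit at Δt = 1.4562 (t = 1.4562), x⁻ = (-1.0710) → reset → x⁺ = (-0.6431), jump to mode 0
Mode 0: guard c·x = -0.4660 hit at Δt = 0.9162 (t = 2.3724), x⁻ = (-0.4660) → reset → x⁺ = (-0.2940), jump to mode 3
Mode 3: guard c·x = 1.0710 hit at Δt = 1.4027 (t = 3.7751), x⁻ = (-1.0710) → reset → x⁺ = (-0.6431), jump to mode 0
Mode 0: guard c·x = -0.4660 hit at Δt = 0.9162 (t = 4.6913), x⁻ = (-0.4660) → reset → x⁺ = (-0.2940), jump to mode 3
Mode 3: flow for 0.4555 to horizon, guard not reached → x = (-0.6180)

1 1.4562 3->0
2 2.3724 0->3
3 3.7751 3->0
4 4.6913 0->3
final: 3 -0.6180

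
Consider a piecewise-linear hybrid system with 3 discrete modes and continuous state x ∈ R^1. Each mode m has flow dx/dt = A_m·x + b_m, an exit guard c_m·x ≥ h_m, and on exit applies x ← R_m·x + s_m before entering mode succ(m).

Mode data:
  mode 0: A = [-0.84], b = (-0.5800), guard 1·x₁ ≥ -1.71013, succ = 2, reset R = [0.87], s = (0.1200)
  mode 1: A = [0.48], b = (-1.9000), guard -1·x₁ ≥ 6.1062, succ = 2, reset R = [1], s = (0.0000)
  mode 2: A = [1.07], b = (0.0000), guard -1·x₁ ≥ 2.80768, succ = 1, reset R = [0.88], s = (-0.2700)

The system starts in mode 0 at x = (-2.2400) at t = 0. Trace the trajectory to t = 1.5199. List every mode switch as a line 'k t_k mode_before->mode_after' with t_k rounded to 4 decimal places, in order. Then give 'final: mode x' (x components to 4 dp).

Mode 0: guard c·x = -1.7101 hit at Δt = 0.4982 (t = 0.4982), x⁻ = (-1.7101) → reset → x⁺ = (-1.3678), jump to mode 2
Mode 2: guard c·x = 2.8077 hit at Δt = 0.6721 (t = 1.1703), x⁻ = (-2.8077) → reset → x⁺ = (-2.7408), jump to mode 1
Mode 1: flow for 0.3496 to horizon, guard not reached → x = (-3.9648)

1 0.4982 0->2
2 1.1703 2->1
final: 1 -3.9648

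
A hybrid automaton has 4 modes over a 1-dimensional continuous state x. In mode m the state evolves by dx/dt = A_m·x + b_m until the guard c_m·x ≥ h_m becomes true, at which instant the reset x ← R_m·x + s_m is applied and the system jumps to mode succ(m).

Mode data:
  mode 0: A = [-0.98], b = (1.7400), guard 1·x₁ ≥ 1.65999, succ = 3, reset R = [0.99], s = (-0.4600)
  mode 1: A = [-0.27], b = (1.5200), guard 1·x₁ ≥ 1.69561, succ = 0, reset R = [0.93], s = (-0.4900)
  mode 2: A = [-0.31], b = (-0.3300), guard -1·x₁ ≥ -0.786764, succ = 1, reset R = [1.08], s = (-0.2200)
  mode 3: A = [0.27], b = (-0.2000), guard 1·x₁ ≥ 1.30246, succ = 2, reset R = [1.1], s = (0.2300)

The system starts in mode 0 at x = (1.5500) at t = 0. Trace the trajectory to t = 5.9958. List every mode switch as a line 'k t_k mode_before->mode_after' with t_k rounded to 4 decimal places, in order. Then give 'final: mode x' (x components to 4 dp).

Mode 0: guard c·x = 1.6600 hit at Δt = 0.6826 (t = 0.6826), x⁻ = (1.6600) → reset → x⁺ = (1.1834), jump to mode 3
Mode 3: guard c·x = 1.3025 hit at Δt = 0.8823 (t = 1.5649), x⁻ = (1.3025) → reset → x⁺ = (1.6627), jump to mode 2
Mode 2: guard c·x = -0.7868 hit at Δt = 1.2497 (t = 2.8146), x⁻ = (0.7868) → reset → x⁺ = (0.6297), jump to mode 1
Mode 1: guard c·x = 1.6956 hit at Δt = 0.8880 (t = 3.7026), x⁻ = (1.6956) → reset → x⁺ = (1.0869), jump to mode 0
Mode 0: guard c·x = 1.6600 hit at Δt = 1.8216 (t = 5.5242), x⁻ = (1.6600) → reset → x⁺ = (1.1834), jump to mode 3
Mode 3: flow for 0.4716 to horizon, guard not reached → x = (1.2435)

1 0.6826 0->3
2 1.5649 3->2
3 2.8146 2->1
4 3.7026 1->0
5 5.5242 0->3
final: 3 1.2435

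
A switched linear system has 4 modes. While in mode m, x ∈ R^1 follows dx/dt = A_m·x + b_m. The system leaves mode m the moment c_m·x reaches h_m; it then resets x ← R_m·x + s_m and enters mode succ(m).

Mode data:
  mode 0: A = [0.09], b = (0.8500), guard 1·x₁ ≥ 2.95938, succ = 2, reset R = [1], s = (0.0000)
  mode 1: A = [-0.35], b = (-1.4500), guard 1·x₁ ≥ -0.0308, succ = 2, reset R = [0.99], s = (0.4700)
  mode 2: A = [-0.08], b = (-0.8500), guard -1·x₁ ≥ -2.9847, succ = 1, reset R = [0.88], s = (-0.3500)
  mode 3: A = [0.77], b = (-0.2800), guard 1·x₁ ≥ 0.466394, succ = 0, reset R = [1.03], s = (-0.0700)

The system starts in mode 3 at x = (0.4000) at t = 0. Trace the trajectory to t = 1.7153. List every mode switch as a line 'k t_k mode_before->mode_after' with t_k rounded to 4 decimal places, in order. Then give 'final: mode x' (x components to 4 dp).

1 1.3491 3->0
final: 0 0.7406

Mode 3: guard c·x = 0.4664 hit at Δt = 1.3491 (t = 1.3491), x⁻ = (0.4664) → reset → x⁺ = (0.4104), jump to mode 0
Mode 0: flow for 0.3662 to horizon, guard not reached → x = (0.7406)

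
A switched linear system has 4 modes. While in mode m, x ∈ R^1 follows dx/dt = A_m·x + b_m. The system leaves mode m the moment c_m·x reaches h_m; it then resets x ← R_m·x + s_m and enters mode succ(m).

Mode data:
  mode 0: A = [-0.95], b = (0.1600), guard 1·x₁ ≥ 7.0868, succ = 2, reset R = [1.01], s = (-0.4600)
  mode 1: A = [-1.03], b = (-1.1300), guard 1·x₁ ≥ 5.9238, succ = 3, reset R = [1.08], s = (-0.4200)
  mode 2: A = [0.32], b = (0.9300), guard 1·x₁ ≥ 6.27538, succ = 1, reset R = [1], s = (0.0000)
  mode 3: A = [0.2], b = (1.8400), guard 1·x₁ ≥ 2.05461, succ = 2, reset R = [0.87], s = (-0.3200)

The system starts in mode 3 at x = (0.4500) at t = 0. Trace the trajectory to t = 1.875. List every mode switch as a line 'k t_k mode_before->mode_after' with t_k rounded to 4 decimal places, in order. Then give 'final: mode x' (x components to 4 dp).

1 0.7691 3->2
final: 2 3.3246

Mode 3: guard c·x = 2.0546 hit at Δt = 0.7691 (t = 0.7691), x⁻ = (2.0546) → reset → x⁺ = (1.4675), jump to mode 2
Mode 2: flow for 1.1059 to horizon, guard not reached → x = (3.3246)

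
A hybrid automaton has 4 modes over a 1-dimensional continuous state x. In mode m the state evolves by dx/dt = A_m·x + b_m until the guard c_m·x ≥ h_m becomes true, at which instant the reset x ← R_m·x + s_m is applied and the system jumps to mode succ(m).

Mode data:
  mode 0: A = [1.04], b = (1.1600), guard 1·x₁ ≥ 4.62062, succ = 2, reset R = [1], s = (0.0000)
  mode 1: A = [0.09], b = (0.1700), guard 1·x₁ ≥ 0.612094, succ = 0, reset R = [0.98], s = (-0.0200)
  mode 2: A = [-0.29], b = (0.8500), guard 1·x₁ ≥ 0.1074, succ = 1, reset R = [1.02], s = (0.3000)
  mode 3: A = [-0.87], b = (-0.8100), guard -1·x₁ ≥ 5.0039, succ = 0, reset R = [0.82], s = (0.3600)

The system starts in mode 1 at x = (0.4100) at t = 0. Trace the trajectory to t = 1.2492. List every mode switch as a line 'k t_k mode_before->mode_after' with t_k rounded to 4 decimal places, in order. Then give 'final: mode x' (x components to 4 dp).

Mode 1: guard c·x = 0.6121 hit at Δt = 0.9362 (t = 0.9362), x⁻ = (0.6121) → reset → x⁺ = (0.5799), jump to mode 0
Mode 0: flow for 0.3130 to horizon, guard not reached → x = (1.2321)

1 0.9362 1->0
final: 0 1.2321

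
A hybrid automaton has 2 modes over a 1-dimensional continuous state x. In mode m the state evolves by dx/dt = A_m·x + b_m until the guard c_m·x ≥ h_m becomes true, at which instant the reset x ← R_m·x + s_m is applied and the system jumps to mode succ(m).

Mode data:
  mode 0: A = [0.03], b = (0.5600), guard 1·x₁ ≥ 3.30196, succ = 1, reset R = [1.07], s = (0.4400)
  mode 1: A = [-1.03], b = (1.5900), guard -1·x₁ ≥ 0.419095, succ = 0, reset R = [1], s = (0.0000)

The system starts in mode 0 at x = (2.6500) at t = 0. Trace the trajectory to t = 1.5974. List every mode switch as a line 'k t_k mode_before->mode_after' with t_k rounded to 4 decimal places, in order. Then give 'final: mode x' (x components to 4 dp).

Mode 0: guard c·x = 3.3020 hit at Δt = 1.0042 (t = 1.0042), x⁻ = (3.3020) → reset → x⁺ = (3.9731), jump to mode 1
Mode 1: flow for 0.5932 to horizon, guard not reached → x = (2.8624)

1 1.0042 0->1
final: 1 2.8624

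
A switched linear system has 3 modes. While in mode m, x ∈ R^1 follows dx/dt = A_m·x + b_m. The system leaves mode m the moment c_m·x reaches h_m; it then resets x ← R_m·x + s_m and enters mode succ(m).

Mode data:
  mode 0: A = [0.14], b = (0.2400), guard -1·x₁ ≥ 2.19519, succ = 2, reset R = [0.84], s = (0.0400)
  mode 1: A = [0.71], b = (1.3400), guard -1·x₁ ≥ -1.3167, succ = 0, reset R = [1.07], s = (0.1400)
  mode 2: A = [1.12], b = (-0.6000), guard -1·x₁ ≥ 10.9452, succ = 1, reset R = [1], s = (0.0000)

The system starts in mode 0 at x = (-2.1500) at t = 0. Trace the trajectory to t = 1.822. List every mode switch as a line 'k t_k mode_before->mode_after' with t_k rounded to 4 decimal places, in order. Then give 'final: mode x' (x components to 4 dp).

1 0.7049 0->2
final: 2 -7.6403

Mode 0: guard c·x = 2.1952 hit at Δt = 0.7049 (t = 0.7049), x⁻ = (-2.1952) → reset → x⁺ = (-1.8040), jump to mode 2
Mode 2: flow for 1.1171 to horizon, guard not reached → x = (-7.6403)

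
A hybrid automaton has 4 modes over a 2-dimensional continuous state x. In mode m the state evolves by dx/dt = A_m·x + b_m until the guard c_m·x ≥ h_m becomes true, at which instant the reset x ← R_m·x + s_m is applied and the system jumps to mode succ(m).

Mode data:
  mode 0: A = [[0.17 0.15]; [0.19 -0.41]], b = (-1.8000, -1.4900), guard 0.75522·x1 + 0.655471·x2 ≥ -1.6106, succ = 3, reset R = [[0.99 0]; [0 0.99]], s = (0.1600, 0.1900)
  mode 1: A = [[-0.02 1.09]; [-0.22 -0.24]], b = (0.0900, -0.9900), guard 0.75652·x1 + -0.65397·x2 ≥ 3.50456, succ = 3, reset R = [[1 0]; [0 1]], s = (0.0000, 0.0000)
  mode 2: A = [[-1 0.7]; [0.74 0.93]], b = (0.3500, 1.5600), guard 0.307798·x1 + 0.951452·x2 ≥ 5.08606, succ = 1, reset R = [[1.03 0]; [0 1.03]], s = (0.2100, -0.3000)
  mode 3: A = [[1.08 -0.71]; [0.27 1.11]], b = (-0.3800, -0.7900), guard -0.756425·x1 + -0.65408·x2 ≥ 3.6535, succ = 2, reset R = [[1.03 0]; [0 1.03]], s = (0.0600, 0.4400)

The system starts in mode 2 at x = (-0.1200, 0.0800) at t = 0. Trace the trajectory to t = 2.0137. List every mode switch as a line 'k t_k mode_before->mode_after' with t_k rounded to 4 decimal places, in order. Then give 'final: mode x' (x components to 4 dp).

Mode 2: guard c·x = 5.0861 hit at Δt = 1.3080 (t = 1.3080), x⁻ = (1.4461, 4.8778) → reset → x⁺ = (1.6995, 4.7241), jump to mode 1
Mode 1: flow for 0.7057 to horizon, guard not reached → x = (4.6459, 2.8688)

1 1.3080 2->1
final: 1 4.6459 2.8688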